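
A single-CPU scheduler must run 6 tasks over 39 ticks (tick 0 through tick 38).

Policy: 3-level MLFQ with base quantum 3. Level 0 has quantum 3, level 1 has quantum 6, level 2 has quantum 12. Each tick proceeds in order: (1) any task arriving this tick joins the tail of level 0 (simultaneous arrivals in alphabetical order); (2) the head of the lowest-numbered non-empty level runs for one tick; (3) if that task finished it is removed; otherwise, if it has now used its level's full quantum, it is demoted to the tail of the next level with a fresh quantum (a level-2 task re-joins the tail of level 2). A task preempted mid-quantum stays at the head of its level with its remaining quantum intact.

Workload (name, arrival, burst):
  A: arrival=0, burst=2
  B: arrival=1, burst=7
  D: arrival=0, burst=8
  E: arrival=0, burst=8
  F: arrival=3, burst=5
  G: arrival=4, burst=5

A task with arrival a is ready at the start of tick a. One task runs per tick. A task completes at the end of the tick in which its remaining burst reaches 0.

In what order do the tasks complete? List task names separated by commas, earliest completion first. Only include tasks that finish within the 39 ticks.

t=0: L0/L1/L2 = ADE/-/- → run A
t=1: L0/L1/L2 = ADEB/-/- → run A
t=2: L0/L1/L2 = DEB/-/- → run D
t=3: L0/L1/L2 = DEBF/-/- → run D
t=4: L0/L1/L2 = DEBFG/-/- → run D
t=5: L0/L1/L2 = EBFG/D/- → run E
t=6: L0/L1/L2 = EBFG/D/- → run E
t=7: L0/L1/L2 = EBFG/D/- → run E
t=8: L0/L1/L2 = BFG/DE/- → run B
t=9: L0/L1/L2 = BFG/DE/- → run B
t=10: L0/L1/L2 = BFG/DE/- → run B
t=11: L0/L1/L2 = FG/DEB/- → run F
t=12: L0/L1/L2 = FG/DEB/- → run F
t=13: L0/L1/L2 = FG/DEB/- → run F
t=14: L0/L1/L2 = G/DEBF/- → run G
t=15: L0/L1/L2 = G/DEBF/- → run G
t=16: L0/L1/L2 = G/DEBF/- → run G
t=17: L0/L1/L2 = -/DEBFG/- → run D
t=18: L0/L1/L2 = -/DEBFG/- → run D
t=19: L0/L1/L2 = -/DEBFG/- → run D
t=20: L0/L1/L2 = -/DEBFG/- → run D
t=21: L0/L1/L2 = -/DEBFG/- → run D
t=22: L0/L1/L2 = -/EBFG/- → run E
t=23: L0/L1/L2 = -/EBFG/- → run E
t=24: L0/L1/L2 = -/EBFG/- → run E
t=25: L0/L1/L2 = -/EBFG/- → run E
t=26: L0/L1/L2 = -/EBFG/- → run E
t=27: L0/L1/L2 = -/BFG/- → run B
t=28: L0/L1/L2 = -/BFG/- → run B
t=29: L0/L1/L2 = -/BFG/- → run B
t=30: L0/L1/L2 = -/BFG/- → run B
t=31: L0/L1/L2 = -/FG/- → run F
t=32: L0/L1/L2 = -/FG/- → run F
t=33: L0/L1/L2 = -/G/- → run G
t=34: L0/L1/L2 = -/G/- → run G
t=35: (idle)
t=36: (idle)
t=37: (idle)
t=38: (idle)

completion order = A, D, E, B, F, G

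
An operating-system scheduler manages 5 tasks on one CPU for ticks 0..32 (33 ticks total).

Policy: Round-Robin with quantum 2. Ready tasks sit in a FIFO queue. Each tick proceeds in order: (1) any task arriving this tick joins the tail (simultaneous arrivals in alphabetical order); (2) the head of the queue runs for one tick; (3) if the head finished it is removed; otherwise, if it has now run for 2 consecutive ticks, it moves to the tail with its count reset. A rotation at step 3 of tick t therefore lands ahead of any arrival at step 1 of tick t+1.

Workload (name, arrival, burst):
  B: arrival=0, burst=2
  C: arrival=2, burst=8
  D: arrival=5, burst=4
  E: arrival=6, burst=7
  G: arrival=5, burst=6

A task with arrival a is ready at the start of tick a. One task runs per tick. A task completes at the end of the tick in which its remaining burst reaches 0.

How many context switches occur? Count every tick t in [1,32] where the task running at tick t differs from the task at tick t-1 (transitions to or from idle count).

t=0: queue=[B] q_used=0 → run B
t=1: queue=[B] q_used=1 → run B
t=2: queue=[C] q_used=0 → run C
t=3: queue=[C] q_used=1 → run C
t=4: queue=[C] q_used=0 → run C
t=5: queue=[C,D,G] q_used=1 → run C
t=6: queue=[D,G,C,E] q_used=0 → run D
t=7: queue=[D,G,C,E] q_used=1 → run D
t=8: queue=[G,C,E,D] q_used=0 → run G
t=9: queue=[G,C,E,D] q_used=1 → run G
t=10: queue=[C,E,D,G] q_used=0 → run C
t=11: queue=[C,E,D,G] q_used=1 → run C
t=12: queue=[E,D,G,C] q_used=0 → run E
t=13: queue=[E,D,G,C] q_used=1 → run E
t=14: queue=[D,G,C,E] q_used=0 → run D
t=15: queue=[D,G,C,E] q_used=1 → run D
t=16: queue=[G,C,E] q_used=0 → run G
t=17: queue=[G,C,E] q_used=1 → run G
t=18: queue=[C,E,G] q_used=0 → run C
t=19: queue=[C,E,G] q_used=1 → run C
t=20: queue=[E,G] q_used=0 → run E
t=21: queue=[E,G] q_used=1 → run E
t=22: queue=[G,E] q_used=0 → run G
t=23: queue=[G,E] q_used=1 → run G
t=24: queue=[E] q_used=0 → run E
t=25: queue=[E] q_used=1 → run E
t=26: queue=[E] q_used=0 → run E
t=27: (idle)
t=28: (idle)
t=29: (idle)
t=30: (idle)
t=31: (idle)
t=32: (idle)

context switches = 12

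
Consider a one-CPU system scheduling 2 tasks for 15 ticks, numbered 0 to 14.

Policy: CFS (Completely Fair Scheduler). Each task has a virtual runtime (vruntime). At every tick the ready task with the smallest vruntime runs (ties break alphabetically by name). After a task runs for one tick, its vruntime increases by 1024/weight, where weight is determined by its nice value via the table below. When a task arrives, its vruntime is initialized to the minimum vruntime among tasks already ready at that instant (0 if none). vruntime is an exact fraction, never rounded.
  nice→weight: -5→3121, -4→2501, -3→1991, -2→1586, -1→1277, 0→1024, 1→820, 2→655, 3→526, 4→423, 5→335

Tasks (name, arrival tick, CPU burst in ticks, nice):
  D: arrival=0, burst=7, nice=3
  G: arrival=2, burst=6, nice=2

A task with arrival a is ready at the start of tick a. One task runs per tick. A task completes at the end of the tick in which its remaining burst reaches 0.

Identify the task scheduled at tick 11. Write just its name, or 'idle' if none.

running at tick 11 = D

t=0: vr[D=0] → run D
t=1: vr[D=512/263] → run D
t=2: vr[D=1024/263 G=1024/263] → run D
t=3: vr[D=1536/263 G=1024/263] → run G
t=4: vr[D=1536/263 G=940032/172265] → run G
t=5: vr[D=1536/263 G=1209344/172265] → run D
t=6: vr[D=2048/263 G=1209344/172265] → run G
t=7: vr[D=2048/263 G=1478656/172265] → run D
t=8: vr[D=2560/263 G=1478656/172265] → run G
t=9: vr[D=2560/263 G=1747968/172265] → run D
t=10: vr[D=3072/263 G=1747968/172265] → run G
t=11: vr[D=3072/263 G=403456/34453] → run D
t=12: vr[G=403456/34453] → run G
t=13: (idle)
t=14: (idle)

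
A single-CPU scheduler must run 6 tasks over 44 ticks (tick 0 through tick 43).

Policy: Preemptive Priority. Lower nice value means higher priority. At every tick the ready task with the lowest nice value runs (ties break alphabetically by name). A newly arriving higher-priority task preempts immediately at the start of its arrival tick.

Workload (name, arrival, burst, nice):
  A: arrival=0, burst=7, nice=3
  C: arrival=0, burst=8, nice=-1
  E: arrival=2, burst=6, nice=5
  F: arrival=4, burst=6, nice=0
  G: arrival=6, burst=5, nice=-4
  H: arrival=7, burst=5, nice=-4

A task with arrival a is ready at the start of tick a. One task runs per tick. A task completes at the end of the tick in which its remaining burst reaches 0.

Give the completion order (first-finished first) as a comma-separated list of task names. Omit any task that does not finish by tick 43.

completion order = G, H, C, F, A, E

t=0: ready={A,C} → run C
t=1: ready={A,C} → run C
t=2: ready={A,C,E} → run C
t=3: ready={A,C,E} → run C
t=4: ready={A,C,E,F} → run C
t=5: ready={A,C,E,F} → run C
t=6: ready={A,C,E,F,G} → run G
t=7: ready={A,C,E,F,G,H} → run G
t=8: ready={A,C,E,F,G,H} → run G
t=9: ready={A,C,E,F,G,H} → run G
t=10: ready={A,C,E,F,G,H} → run G
t=11: ready={A,C,E,F,H} → run H
t=12: ready={A,C,E,F,H} → run H
t=13: ready={A,C,E,F,H} → run H
t=14: ready={A,C,E,F,H} → run H
t=15: ready={A,C,E,F,H} → run H
t=16: ready={A,C,E,F} → run C
t=17: ready={A,C,E,F} → run C
t=18: ready={A,E,F} → run F
t=19: ready={A,E,F} → run F
t=20: ready={A,E,F} → run F
t=21: ready={A,E,F} → run F
t=22: ready={A,E,F} → run F
t=23: ready={A,E,F} → run F
t=24: ready={A,E} → run A
t=25: ready={A,E} → run A
t=26: ready={A,E} → run A
t=27: ready={A,E} → run A
t=28: ready={A,E} → run A
t=29: ready={A,E} → run A
t=30: ready={A,E} → run A
t=31: ready={E} → run E
t=32: ready={E} → run E
t=33: ready={E} → run E
t=34: ready={E} → run E
t=35: ready={E} → run E
t=36: ready={E} → run E
t=37: (idle)
t=38: (idle)
t=39: (idle)
t=40: (idle)
t=41: (idle)
t=42: (idle)
t=43: (idle)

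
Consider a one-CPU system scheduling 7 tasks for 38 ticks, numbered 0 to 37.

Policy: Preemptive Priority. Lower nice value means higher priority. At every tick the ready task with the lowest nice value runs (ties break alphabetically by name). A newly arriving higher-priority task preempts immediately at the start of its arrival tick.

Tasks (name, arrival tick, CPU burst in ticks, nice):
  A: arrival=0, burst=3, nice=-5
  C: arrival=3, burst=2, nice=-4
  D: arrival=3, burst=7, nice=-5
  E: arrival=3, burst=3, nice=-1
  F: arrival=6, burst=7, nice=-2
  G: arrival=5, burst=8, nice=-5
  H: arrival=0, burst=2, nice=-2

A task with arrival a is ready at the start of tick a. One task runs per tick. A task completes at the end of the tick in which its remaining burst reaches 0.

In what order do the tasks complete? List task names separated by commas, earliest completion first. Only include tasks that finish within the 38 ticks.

completion order = A, D, G, C, F, H, E

t=0: ready={A,H} → run A
t=1: ready={A,H} → run A
t=2: ready={A,H} → run A
t=3: ready={C,D,E,H} → run D
t=4: ready={C,D,E,H} → run D
t=5: ready={C,D,E,G,H} → run D
t=6: ready={C,D,E,F,G,H} → run D
t=7: ready={C,D,E,F,G,H} → run D
t=8: ready={C,D,E,F,G,H} → run D
t=9: ready={C,D,E,F,G,H} → run D
t=10: ready={C,E,F,G,H} → run G
t=11: ready={C,E,F,G,H} → run G
t=12: ready={C,E,F,G,H} → run G
t=13: ready={C,E,F,G,H} → run G
t=14: ready={C,E,F,G,H} → run G
t=15: ready={C,E,F,G,H} → run G
t=16: ready={C,E,F,G,H} → run G
t=17: ready={C,E,F,G,H} → run G
t=18: ready={C,E,F,H} → run C
t=19: ready={C,E,F,H} → run C
t=20: ready={E,F,H} → run F
t=21: ready={E,F,H} → run F
t=22: ready={E,F,H} → run F
t=23: ready={E,F,H} → run F
t=24: ready={E,F,H} → run F
t=25: ready={E,F,H} → run F
t=26: ready={E,F,H} → run F
t=27: ready={E,H} → run H
t=28: ready={E,H} → run H
t=29: ready={E} → run E
t=30: ready={E} → run E
t=31: ready={E} → run E
t=32: (idle)
t=33: (idle)
t=34: (idle)
t=35: (idle)
t=36: (idle)
t=37: (idle)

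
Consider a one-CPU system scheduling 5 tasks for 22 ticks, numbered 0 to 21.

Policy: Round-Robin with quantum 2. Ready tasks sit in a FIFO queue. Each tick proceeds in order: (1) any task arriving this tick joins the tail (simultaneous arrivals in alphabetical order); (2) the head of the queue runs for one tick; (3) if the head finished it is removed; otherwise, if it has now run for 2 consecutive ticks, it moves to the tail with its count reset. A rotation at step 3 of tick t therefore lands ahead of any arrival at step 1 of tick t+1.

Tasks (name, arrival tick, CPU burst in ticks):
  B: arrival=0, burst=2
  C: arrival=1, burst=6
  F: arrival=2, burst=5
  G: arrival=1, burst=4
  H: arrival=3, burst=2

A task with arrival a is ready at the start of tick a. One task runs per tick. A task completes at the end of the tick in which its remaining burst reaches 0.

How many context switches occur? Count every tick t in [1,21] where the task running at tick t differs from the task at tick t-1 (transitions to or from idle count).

context switches = 10

t=0: queue=[B] q_used=0 → run B
t=1: queue=[B,C,G] q_used=1 → run B
t=2: queue=[C,G,F] q_used=0 → run C
t=3: queue=[C,G,F,H] q_used=1 → run C
t=4: queue=[G,F,H,C] q_used=0 → run G
t=5: queue=[G,F,H,C] q_used=1 → run G
t=6: queue=[F,H,C,G] q_used=0 → run F
t=7: queue=[F,H,C,G] q_used=1 → run F
t=8: queue=[H,C,G,F] q_used=0 → run H
t=9: queue=[H,C,G,F] q_used=1 → run H
t=10: queue=[C,G,F] q_used=0 → run C
t=11: queue=[C,G,F] q_used=1 → run C
t=12: queue=[G,F,C] q_used=0 → run G
t=13: queue=[G,F,C] q_used=1 → run G
t=14: queue=[F,C] q_used=0 → run F
t=15: queue=[F,C] q_used=1 → run F
t=16: queue=[C,F] q_used=0 → run C
t=17: queue=[C,F] q_used=1 → run C
t=18: queue=[F] q_used=0 → run F
t=19: (idle)
t=20: (idle)
t=21: (idle)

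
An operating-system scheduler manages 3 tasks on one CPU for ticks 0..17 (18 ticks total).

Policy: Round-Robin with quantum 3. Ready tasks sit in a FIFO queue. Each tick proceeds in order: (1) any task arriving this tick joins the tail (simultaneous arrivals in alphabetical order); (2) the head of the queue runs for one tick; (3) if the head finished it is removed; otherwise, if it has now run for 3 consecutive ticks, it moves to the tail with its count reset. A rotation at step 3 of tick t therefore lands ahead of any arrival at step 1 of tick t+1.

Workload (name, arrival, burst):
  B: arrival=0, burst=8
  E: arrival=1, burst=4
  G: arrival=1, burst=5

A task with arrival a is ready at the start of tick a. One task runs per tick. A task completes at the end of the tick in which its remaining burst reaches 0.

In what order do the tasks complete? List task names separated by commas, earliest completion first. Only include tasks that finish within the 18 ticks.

completion order = E, G, B

t=0: queue=[B] q_used=0 → run B
t=1: queue=[B,E,G] q_used=1 → run B
t=2: queue=[B,E,G] q_used=2 → run B
t=3: queue=[E,G,B] q_used=0 → run E
t=4: queue=[E,G,B] q_used=1 → run E
t=5: queue=[E,G,B] q_used=2 → run E
t=6: queue=[G,B,E] q_used=0 → run G
t=7: queue=[G,B,E] q_used=1 → run G
t=8: queue=[G,B,E] q_used=2 → run G
t=9: queue=[B,E,G] q_used=0 → run B
t=10: queue=[B,E,G] q_used=1 → run B
t=11: queue=[B,E,G] q_used=2 → run B
t=12: queue=[E,G,B] q_used=0 → run E
t=13: queue=[G,B] q_used=0 → run G
t=14: queue=[G,B] q_used=1 → run G
t=15: queue=[B] q_used=0 → run B
t=16: queue=[B] q_used=1 → run B
t=17: (idle)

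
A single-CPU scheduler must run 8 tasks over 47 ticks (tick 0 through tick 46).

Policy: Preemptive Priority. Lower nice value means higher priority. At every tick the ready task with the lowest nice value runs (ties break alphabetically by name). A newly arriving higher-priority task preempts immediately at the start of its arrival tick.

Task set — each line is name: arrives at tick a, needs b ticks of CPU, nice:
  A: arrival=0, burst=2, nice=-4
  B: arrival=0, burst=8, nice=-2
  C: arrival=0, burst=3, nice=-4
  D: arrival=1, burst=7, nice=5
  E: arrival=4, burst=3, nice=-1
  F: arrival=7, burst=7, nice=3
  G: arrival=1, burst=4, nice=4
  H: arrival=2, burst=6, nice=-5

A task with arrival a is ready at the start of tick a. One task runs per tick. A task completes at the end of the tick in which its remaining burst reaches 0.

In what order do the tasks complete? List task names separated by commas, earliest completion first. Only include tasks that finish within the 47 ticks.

t=0: ready={A,B,C} → run A
t=1: ready={A,B,C,D,G} → run A
t=2: ready={B,C,D,G,H} → run H
t=3: ready={B,C,D,G,H} → run H
t=4: ready={B,C,D,E,G,H} → run H
t=5: ready={B,C,D,E,G,H} → run H
t=6: ready={B,C,D,E,G,H} → run H
t=7: ready={B,C,D,E,F,G,H} → run H
t=8: ready={B,C,D,E,F,G} → run C
t=9: ready={B,C,D,E,F,G} → run C
t=10: ready={B,C,D,E,F,G} → run C
t=11: ready={B,D,E,F,G} → run B
t=12: ready={B,D,E,F,G} → run B
t=13: ready={B,D,E,F,G} → run B
t=14: ready={B,D,E,F,G} → run B
t=15: ready={B,D,E,F,G} → run B
t=16: ready={B,D,E,F,G} → run B
t=17: ready={B,D,E,F,G} → run B
t=18: ready={B,D,E,F,G} → run B
t=19: ready={D,E,F,G} → run E
t=20: ready={D,E,F,G} → run E
t=21: ready={D,E,F,G} → run E
t=22: ready={D,F,G} → run F
t=23: ready={D,F,G} → run F
t=24: ready={D,F,G} → run F
t=25: ready={D,F,G} → run F
t=26: ready={D,F,G} → run F
t=27: ready={D,F,G} → run F
t=28: ready={D,F,G} → run F
t=29: ready={D,G} → run G
t=30: ready={D,G} → run G
t=31: ready={D,G} → run G
t=32: ready={D,G} → run G
t=33: ready={D} → run D
t=34: ready={D} → run D
t=35: ready={D} → run D
t=36: ready={D} → run D
t=37: ready={D} → run D
t=38: ready={D} → run D
t=39: ready={D} → run D
t=40: (idle)
t=41: (idle)
t=42: (idle)
t=43: (idle)
t=44: (idle)
t=45: (idle)
t=46: (idle)

completion order = A, H, C, B, E, F, G, D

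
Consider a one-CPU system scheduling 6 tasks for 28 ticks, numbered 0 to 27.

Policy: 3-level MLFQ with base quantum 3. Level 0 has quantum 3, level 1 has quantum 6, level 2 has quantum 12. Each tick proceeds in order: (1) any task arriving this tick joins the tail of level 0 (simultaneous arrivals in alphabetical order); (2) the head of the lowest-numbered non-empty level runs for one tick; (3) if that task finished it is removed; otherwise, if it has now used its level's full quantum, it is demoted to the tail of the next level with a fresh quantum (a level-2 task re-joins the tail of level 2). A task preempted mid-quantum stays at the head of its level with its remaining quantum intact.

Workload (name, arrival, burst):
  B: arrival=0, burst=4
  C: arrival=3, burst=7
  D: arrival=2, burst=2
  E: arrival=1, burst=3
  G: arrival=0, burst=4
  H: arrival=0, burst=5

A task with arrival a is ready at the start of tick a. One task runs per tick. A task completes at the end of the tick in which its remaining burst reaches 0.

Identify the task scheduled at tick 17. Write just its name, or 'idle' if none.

t=0: L0/L1/L2 = BGH/-/- → run B
t=1: L0/L1/L2 = BGHE/-/- → run B
t=2: L0/L1/L2 = BGHED/-/- → run B
t=3: L0/L1/L2 = GHEDC/B/- → run G
t=4: L0/L1/L2 = GHEDC/B/- → run G
t=5: L0/L1/L2 = GHEDC/B/- → run G
t=6: L0/L1/L2 = HEDC/BG/- → run H
t=7: L0/L1/L2 = HEDC/BG/- → run H
t=8: L0/L1/L2 = HEDC/BG/- → run H
t=9: L0/L1/L2 = EDC/BGH/- → run E
t=10: L0/L1/L2 = EDC/BGH/- → run E
t=11: L0/L1/L2 = EDC/BGH/- → run E
t=12: L0/L1/L2 = DC/BGH/- → run D
t=13: L0/L1/L2 = DC/BGH/- → run D
t=14: L0/L1/L2 = C/BGH/- → run C
t=15: L0/L1/L2 = C/BGH/- → run C
t=16: L0/L1/L2 = C/BGH/- → run C
t=17: L0/L1/L2 = -/BGHC/- → run B
t=18: L0/L1/L2 = -/GHC/- → run G
t=19: L0/L1/L2 = -/HC/- → run H
t=20: L0/L1/L2 = -/HC/- → run H
t=21: L0/L1/L2 = -/C/- → run C
t=22: L0/L1/L2 = -/C/- → run C
t=23: L0/L1/L2 = -/C/- → run C
t=24: L0/L1/L2 = -/C/- → run C
t=25: (idle)
t=26: (idle)
t=27: (idle)

running at tick 17 = B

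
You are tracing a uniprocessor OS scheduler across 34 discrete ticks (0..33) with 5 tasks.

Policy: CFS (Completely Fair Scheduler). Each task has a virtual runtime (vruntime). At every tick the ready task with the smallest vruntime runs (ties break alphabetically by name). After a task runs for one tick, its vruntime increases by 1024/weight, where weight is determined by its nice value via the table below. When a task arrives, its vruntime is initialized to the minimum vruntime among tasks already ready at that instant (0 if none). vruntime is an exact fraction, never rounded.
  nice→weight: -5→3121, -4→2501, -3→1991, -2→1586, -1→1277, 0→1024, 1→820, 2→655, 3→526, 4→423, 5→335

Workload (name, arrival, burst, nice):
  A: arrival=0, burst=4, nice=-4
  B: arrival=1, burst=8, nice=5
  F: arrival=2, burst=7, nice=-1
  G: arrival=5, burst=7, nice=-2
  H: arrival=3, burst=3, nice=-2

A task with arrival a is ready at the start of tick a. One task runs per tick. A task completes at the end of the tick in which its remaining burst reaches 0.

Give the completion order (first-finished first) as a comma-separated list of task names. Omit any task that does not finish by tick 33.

completion order = A, H, G, F, B

t=0: vr[A=0] → run A
t=1: vr[A=1024/2501 B=1024/2501] → run A
t=2: vr[A=2048/2501 B=1024/2501 F=1024/2501] → run B
t=3: vr[A=2048/2501 B=2904064/837835 F=1024/2501 H=1024/2501] → run F
t=4: vr[A=2048/2501 B=2904064/837835 F=3868672/3193777 H=1024/2501] → run H
t=5: vr[A=2048/2501 B=2904064/837835 F=3868672/3193777 G=2048/2501 H=34304/32513] → run A
t=6: vr[A=3072/2501 B=2904064/837835 F=3868672/3193777 G=2048/2501 H=34304/32513] → run G
t=7: vr[A=3072/2501 B=2904064/837835 F=3868672/3193777 G=47616/32513 H=34304/32513] → run H
t=8: vr[A=3072/2501 B=2904064/837835 F=3868672/3193777 G=47616/32513 H=55296/32513] → run F
t=9: vr[A=3072/2501 B=2904064/837835 F=6429696/3193777 G=47616/32513 H=55296/32513] → run A
t=10: vr[B=2904064/837835 F=6429696/3193777 G=47616/32513 H=55296/32513] → run G
t=11: vr[B=2904064/837835 F=6429696/3193777 G=68608/32513 H=55296/32513] → run H
t=12: vr[B=2904064/837835 F=6429696/3193777 G=68608/32513] → run F
t=13: vr[B=2904064/837835 F=8990720/3193777 G=68608/32513] → run G
t=14: vr[B=2904064/837835 F=8990720/3193777 G=89600/32513] → run G
t=15: vr[B=2904064/837835 F=8990720/3193777 G=110592/32513] → run F
t=16: vr[B=2904064/837835 F=11551744/3193777 G=110592/32513] → run G
t=17: vr[B=2904064/837835 F=11551744/3193777 G=131584/32513] → run B
t=18: vr[B=5465088/837835 F=11551744/3193777 G=131584/32513] → run F
t=19: vr[B=5465088/837835 F=14112768/3193777 G=131584/32513] → run G
t=20: vr[B=5465088/837835 F=14112768/3193777 G=152576/32513] → run F
t=21: vr[B=5465088/837835 F=16673792/3193777 G=152576/32513] → run G
t=22: vr[B=5465088/837835 F=16673792/3193777] → run F
t=23: vr[B=5465088/837835] → run B
t=24: vr[B=8026112/837835] → run B
t=25: vr[B=10587136/837835] → run B
t=26: vr[B=2629632/167567] → run B
t=27: vr[B=15709184/837835] → run B
t=28: vr[B=18270208/837835] → run B
t=29: (idle)
t=30: (idle)
t=31: (idle)
t=32: (idle)
t=33: (idle)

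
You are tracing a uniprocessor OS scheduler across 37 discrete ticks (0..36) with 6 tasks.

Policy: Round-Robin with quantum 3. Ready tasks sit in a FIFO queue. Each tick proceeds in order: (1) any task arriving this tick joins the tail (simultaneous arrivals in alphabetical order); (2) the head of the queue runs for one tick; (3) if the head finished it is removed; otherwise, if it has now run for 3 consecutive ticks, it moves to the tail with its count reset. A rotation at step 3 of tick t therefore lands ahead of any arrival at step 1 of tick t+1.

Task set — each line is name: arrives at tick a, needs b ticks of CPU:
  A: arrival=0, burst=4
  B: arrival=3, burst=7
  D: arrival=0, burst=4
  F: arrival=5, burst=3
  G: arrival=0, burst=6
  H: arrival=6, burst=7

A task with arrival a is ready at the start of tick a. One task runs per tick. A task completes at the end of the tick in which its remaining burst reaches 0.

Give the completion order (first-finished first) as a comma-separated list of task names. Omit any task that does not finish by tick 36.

completion order = A, F, D, G, B, H

t=0: queue=[A,D,G] q_used=0 → run A
t=1: queue=[A,D,G] q_used=1 → run A
t=2: queue=[A,D,G] q_used=2 → run A
t=3: queue=[D,G,A,B] q_used=0 → run D
t=4: queue=[D,G,A,B] q_used=1 → run D
t=5: queue=[D,G,A,B,F] q_used=2 → run D
t=6: queue=[G,A,B,F,D,H] q_used=0 → run G
t=7: queue=[G,A,B,F,D,H] q_used=1 → run G
t=8: queue=[G,A,B,F,D,H] q_used=2 → run G
t=9: queue=[A,B,F,D,H,G] q_used=0 → run A
t=10: queue=[B,F,D,H,G] q_used=0 → run B
t=11: queue=[B,F,D,H,G] q_used=1 → run B
t=12: queue=[B,F,D,H,G] q_used=2 → run B
t=13: queue=[F,D,H,G,B] q_used=0 → run F
t=14: queue=[F,D,H,G,B] q_used=1 → run F
t=15: queue=[F,D,H,G,B] q_used=2 → run F
t=16: queue=[D,H,G,B] q_used=0 → run D
t=17: queue=[H,G,B] q_used=0 → run H
t=18: queue=[H,G,B] q_used=1 → run H
t=19: queue=[H,G,B] q_used=2 → run H
t=20: queue=[G,B,H] q_used=0 → run G
t=21: queue=[G,B,H] q_used=1 → run G
t=22: queue=[G,B,H] q_used=2 → run G
t=23: queue=[B,H] q_used=0 → run B
t=24: queue=[B,H] q_used=1 → run B
t=25: queue=[B,H] q_used=2 → run B
t=26: queue=[H,B] q_used=0 → run H
t=27: queue=[H,B] q_used=1 → run H
t=28: queue=[H,B] q_used=2 → run H
t=29: queue=[B,H] q_used=0 → run B
t=30: queue=[H] q_used=0 → run H
t=31: (idle)
t=32: (idle)
t=33: (idle)
t=34: (idle)
t=35: (idle)
t=36: (idle)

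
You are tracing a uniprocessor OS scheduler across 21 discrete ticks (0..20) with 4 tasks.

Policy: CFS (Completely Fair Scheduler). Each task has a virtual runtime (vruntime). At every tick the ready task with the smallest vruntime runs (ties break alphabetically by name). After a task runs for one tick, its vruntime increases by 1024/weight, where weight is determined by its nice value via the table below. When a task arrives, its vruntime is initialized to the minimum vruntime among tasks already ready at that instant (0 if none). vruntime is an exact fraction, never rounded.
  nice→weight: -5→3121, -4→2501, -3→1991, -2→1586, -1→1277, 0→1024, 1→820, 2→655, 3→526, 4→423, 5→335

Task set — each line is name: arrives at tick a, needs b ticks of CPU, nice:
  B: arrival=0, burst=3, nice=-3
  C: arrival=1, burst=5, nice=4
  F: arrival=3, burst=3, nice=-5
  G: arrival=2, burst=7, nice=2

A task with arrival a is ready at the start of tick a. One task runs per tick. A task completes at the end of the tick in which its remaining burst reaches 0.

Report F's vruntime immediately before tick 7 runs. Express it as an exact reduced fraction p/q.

t=0: vr[B=0] → run B
t=1: vr[B=1024/1991 C=1024/1991] → run B
t=2: vr[B=2048/1991 C=1024/1991 G=1024/1991] → run C
t=3: vr[B=2048/1991 C=2471936/842193 F=1024/1991 G=1024/1991] → run F
t=4: vr[B=2048/1991 C=2471936/842193 F=5234688/6213911 G=1024/1991] → run G
t=5: vr[B=2048/1991 C=2471936/842193 F=5234688/6213911 G=2709504/1304105] → run F
t=6: vr[B=2048/1991 C=2471936/842193 F=7273472/6213911 G=2709504/1304105] → run B
t=7: vr[C=2471936/842193 F=7273472/6213911 G=2709504/1304105] → run F
t=8: vr[C=2471936/842193 G=2709504/1304105] → run G
t=9: vr[C=2471936/842193 G=4748288/1304105] → run C
t=10: vr[C=4510720/842193 G=4748288/1304105] → run G
t=11: vr[C=4510720/842193 G=6787072/1304105] → run G
t=12: vr[C=4510720/842193 G=8825856/1304105] → run C
t=13: vr[C=2183168/280731 G=8825856/1304105] → run G
t=14: vr[C=2183168/280731 G=2172928/260821] → run C
t=15: vr[C=8588288/842193 G=2172928/260821] → run G
t=16: vr[C=8588288/842193 G=12903424/1304105] → run G
t=17: vr[C=8588288/842193] → run C
t=18: (idle)
t=19: (idle)
t=20: (idle)

vruntime(F, start of tick 7) = 7273472/6213911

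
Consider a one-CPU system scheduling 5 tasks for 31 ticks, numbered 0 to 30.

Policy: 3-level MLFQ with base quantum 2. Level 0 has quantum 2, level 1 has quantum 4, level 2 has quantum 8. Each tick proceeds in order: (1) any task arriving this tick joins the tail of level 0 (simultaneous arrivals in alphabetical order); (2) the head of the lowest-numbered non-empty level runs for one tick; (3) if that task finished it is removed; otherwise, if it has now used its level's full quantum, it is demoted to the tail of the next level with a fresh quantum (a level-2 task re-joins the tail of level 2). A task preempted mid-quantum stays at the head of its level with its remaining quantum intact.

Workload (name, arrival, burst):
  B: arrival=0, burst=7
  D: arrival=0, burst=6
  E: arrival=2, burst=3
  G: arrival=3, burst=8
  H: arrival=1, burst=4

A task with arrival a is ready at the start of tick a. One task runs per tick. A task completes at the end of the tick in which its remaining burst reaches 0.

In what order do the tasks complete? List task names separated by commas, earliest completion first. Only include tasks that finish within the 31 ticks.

completion order = D, H, E, B, G

t=0: L0/L1/L2 = BD/-/- → run B
t=1: L0/L1/L2 = BDH/-/- → run B
t=2: L0/L1/L2 = DHE/B/- → run D
t=3: L0/L1/L2 = DHEG/B/- → run D
t=4: L0/L1/L2 = HEG/BD/- → run H
t=5: L0/L1/L2 = HEG/BD/- → run H
t=6: L0/L1/L2 = EG/BDH/- → run E
t=7: L0/L1/L2 = EG/BDH/- → run E
t=8: L0/L1/L2 = G/BDHE/- → run G
t=9: L0/L1/L2 = G/BDHE/- → run G
t=10: L0/L1/L2 = -/BDHEG/- → run B
t=11: L0/L1/L2 = -/BDHEG/- → run B
t=12: L0/L1/L2 = -/BDHEG/- → run B
t=13: L0/L1/L2 = -/BDHEG/- → run B
t=14: L0/L1/L2 = -/DHEG/B → run D
t=15: L0/L1/L2 = -/DHEG/B → run D
t=16: L0/L1/L2 = -/DHEG/B → run D
t=17: L0/L1/L2 = -/DHEG/B → run D
t=18: L0/L1/L2 = -/HEG/B → run H
t=19: L0/L1/L2 = -/HEG/B → run H
t=20: L0/L1/L2 = -/EG/B → run E
t=21: L0/L1/L2 = -/G/B → run G
t=22: L0/L1/L2 = -/G/B → run G
t=23: L0/L1/L2 = -/G/B → run G
t=24: L0/L1/L2 = -/G/B → run G
t=25: L0/L1/L2 = -/-/BG → run B
t=26: L0/L1/L2 = -/-/G → run G
t=27: L0/L1/L2 = -/-/G → run G
t=28: (idle)
t=29: (idle)
t=30: (idle)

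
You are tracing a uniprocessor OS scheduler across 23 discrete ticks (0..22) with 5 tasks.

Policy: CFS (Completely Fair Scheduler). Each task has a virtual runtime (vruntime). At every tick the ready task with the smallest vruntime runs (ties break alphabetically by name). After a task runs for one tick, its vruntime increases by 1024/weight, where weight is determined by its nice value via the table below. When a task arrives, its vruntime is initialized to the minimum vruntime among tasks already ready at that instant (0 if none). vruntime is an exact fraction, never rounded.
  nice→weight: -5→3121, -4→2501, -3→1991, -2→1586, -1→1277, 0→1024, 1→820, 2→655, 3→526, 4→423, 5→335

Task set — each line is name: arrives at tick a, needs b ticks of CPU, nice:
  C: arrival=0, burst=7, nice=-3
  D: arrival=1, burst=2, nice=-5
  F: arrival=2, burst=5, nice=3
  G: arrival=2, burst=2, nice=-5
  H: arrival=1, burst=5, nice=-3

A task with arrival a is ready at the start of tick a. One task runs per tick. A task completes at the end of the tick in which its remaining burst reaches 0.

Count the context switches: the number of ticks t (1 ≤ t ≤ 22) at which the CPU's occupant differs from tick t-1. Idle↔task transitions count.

context switches = 18

t=0: vr[C=0] → run C
t=1: vr[C=1024/1991 D=1024/1991 H=1024/1991] → run C
t=2: vr[C=2048/1991 D=1024/1991 F=1024/1991 G=1024/1991 H=1024/1991] → run D
t=3: vr[C=2048/1991 D=5234688/6213911 F=1024/1991 G=1024/1991 H=1024/1991] → run F
t=4: vr[C=2048/1991 D=5234688/6213911 F=1288704/523633 G=1024/1991 H=1024/1991] → run G
t=5: vr[C=2048/1991 D=5234688/6213911 F=1288704/523633 G=5234688/6213911 H=1024/1991] → run H
t=6: vr[C=2048/1991 D=5234688/6213911 F=1288704/523633 G=5234688/6213911 H=2048/1991] → run D
t=7: vr[C=2048/1991 F=1288704/523633 G=5234688/6213911 H=2048/1991] → run G
t=8: vr[C=2048/1991 F=1288704/523633 H=2048/1991] → run C
t=9: vr[C=3072/1991 F=1288704/523633 H=2048/1991] → run H
t=10: vr[C=3072/1991 F=1288704/523633 H=3072/1991] → run C
t=11: vr[C=4096/1991 F=1288704/523633 H=3072/1991] → run H
t=12: vr[C=4096/1991 F=1288704/523633 H=4096/1991] → run C
t=13: vr[C=5120/1991 F=1288704/523633 H=4096/1991] → run H
t=14: vr[C=5120/1991 F=1288704/523633 H=5120/1991] → run F
t=15: vr[C=5120/1991 F=2308096/523633 H=5120/1991] → run C
t=16: vr[C=6144/1991 F=2308096/523633 H=5120/1991] → run H
t=17: vr[C=6144/1991 F=2308096/523633] → run C
t=18: vr[F=2308096/523633] → run F
t=19: vr[F=3327488/523633] → run F
t=20: vr[F=4346880/523633] → run F
t=21: (idle)
t=22: (idle)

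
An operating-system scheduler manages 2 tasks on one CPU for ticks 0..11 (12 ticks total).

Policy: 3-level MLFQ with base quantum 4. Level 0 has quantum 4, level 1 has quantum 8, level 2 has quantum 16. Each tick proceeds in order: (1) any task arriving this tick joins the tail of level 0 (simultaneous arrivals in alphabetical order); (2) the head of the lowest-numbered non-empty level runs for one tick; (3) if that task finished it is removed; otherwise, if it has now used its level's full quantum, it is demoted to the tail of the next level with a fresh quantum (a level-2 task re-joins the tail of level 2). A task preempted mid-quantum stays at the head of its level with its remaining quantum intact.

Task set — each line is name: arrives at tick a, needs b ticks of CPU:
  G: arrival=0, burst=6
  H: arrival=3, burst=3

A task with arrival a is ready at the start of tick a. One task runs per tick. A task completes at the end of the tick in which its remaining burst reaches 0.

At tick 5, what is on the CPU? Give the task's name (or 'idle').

t=0: L0/L1/L2 = G/-/- → run G
t=1: L0/L1/L2 = G/-/- → run G
t=2: L0/L1/L2 = G/-/- → run G
t=3: L0/L1/L2 = GH/-/- → run G
t=4: L0/L1/L2 = H/G/- → run H
t=5: L0/L1/L2 = H/G/- → run H
t=6: L0/L1/L2 = H/G/- → run H
t=7: L0/L1/L2 = -/G/- → run G
t=8: L0/L1/L2 = -/G/- → run G
t=9: (idle)
t=10: (idle)
t=11: (idle)

running at tick 5 = H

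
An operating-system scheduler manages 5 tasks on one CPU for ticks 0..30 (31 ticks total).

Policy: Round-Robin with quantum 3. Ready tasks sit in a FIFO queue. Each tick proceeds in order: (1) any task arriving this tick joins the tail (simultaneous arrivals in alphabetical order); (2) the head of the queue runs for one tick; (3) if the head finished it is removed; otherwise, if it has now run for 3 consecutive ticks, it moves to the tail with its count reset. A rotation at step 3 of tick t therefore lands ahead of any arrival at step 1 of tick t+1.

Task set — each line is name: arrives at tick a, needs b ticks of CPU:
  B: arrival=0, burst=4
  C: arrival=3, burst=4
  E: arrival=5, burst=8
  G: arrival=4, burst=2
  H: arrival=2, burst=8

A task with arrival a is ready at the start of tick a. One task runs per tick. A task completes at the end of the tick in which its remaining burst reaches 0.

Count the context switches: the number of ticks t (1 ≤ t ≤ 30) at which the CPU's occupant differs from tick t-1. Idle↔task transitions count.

context switches = 11

t=0: queue=[B] q_used=0 → run B
t=1: queue=[B] q_used=1 → run B
t=2: queue=[B,H] q_used=2 → run B
t=3: queue=[H,B,C] q_used=0 → run H
t=4: queue=[H,B,C,G] q_used=1 → run H
t=5: queue=[H,B,C,G,E] q_used=2 → run H
t=6: queue=[B,C,G,E,H] q_used=0 → run B
t=7: queue=[C,G,E,H] q_used=0 → run C
t=8: queue=[C,G,E,H] q_used=1 → run C
t=9: queue=[C,G,E,H] q_used=2 → run C
t=10: queue=[G,E,H,C] q_used=0 → run G
t=11: queue=[G,E,H,C] q_used=1 → run G
t=12: queue=[E,H,C] q_used=0 → run E
t=13: queue=[E,H,C] q_used=1 → run E
t=14: queue=[E,H,C] q_used=2 → run E
t=15: queue=[H,C,E] q_used=0 → run H
t=16: queue=[H,C,E] q_used=1 → run H
t=17: queue=[H,C,E] q_used=2 → run H
t=18: queue=[C,E,H] q_used=0 → run C
t=19: queue=[E,H] q_used=0 → run E
t=20: queue=[E,H] q_used=1 → run E
t=21: queue=[E,H] q_used=2 → run E
t=22: queue=[H,E] q_used=0 → run H
t=23: queue=[H,E] q_used=1 → run H
t=24: queue=[E] q_used=0 → run E
t=25: queue=[E] q_used=1 → run E
t=26: (idle)
t=27: (idle)
t=28: (idle)
t=29: (idle)
t=30: (idle)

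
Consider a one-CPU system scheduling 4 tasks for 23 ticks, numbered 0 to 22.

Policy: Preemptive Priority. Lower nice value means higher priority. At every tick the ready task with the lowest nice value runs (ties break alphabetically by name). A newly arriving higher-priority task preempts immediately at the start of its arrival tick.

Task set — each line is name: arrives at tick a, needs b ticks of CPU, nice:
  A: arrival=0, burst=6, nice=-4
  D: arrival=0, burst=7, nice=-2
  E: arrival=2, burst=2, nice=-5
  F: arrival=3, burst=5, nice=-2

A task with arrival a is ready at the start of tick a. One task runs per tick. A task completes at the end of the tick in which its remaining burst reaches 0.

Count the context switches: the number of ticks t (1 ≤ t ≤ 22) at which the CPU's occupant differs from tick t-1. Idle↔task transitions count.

t=0: ready={A,D} → run A
t=1: ready={A,D} → run A
t=2: ready={A,D,E} → run E
t=3: ready={A,D,E,F} → run E
t=4: ready={A,D,F} → run A
t=5: ready={A,D,F} → run A
t=6: ready={A,D,F} → run A
t=7: ready={A,D,F} → run A
t=8: ready={D,F} → run D
t=9: ready={D,F} → run D
t=10: ready={D,F} → run D
t=11: ready={D,F} → run D
t=12: ready={D,F} → run D
t=13: ready={D,F} → run D
t=14: ready={D,F} → run D
t=15: ready={F} → run F
t=16: ready={F} → run F
t=17: ready={F} → run F
t=18: ready={F} → run F
t=19: ready={F} → run F
t=20: (idle)
t=21: (idle)
t=22: (idle)

context switches = 5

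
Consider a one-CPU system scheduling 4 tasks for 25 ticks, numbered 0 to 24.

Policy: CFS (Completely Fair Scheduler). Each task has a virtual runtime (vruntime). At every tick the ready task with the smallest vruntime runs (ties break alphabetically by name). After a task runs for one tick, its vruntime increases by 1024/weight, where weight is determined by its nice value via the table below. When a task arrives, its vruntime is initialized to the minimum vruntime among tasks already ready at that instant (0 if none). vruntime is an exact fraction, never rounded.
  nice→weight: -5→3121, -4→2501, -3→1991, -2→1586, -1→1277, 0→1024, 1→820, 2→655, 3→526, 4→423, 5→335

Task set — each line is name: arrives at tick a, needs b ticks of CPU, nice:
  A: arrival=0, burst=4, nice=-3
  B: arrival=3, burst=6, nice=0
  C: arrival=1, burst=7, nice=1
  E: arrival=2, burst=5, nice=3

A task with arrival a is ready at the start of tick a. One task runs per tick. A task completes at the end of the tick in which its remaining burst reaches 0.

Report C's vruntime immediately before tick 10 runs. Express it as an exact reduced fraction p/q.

vruntime(C, start of tick 10) = 1229312/408155

t=0: vr[A=0] → run A
t=1: vr[A=1024/1991 C=1024/1991] → run A
t=2: vr[A=2048/1991 C=1024/1991 E=1024/1991] → run C
t=3: vr[A=2048/1991 B=1024/1991 C=719616/408155 E=1024/1991] → run B
t=4: vr[A=2048/1991 B=3015/1991 C=719616/408155 E=1024/1991] → run E
t=5: vr[A=2048/1991 B=3015/1991 C=719616/408155 E=1288704/523633] → run A
t=6: vr[A=3072/1991 B=3015/1991 C=719616/408155 E=1288704/523633] → run B
t=7: vr[A=3072/1991 B=5006/1991 C=719616/408155 E=1288704/523633] → run A
t=8: vr[B=5006/1991 C=719616/408155 E=1288704/523633] → run C
t=9: vr[B=5006/1991 C=1229312/408155 E=1288704/523633] → run E
t=10: vr[B=5006/1991 C=1229312/408155 E=2308096/523633] → run B
t=11: vr[B=6997/1991 C=1229312/408155 E=2308096/523633] → run C
t=12: vr[B=6997/1991 C=1739008/408155 E=2308096/523633] → run B
t=13: vr[B=8988/1991 C=1739008/408155 E=2308096/523633] → run C
t=14: vr[B=8988/1991 C=2248704/408155 E=2308096/523633] → run E
t=15: vr[B=8988/1991 C=2248704/408155 E=3327488/523633] → run B
t=16: vr[B=10979/1991 C=2248704/408155 E=3327488/523633] → run C
t=17: vr[B=10979/1991 C=551680/81631 E=3327488/523633] → run B
t=18: vr[C=551680/81631 E=3327488/523633] → run E
t=19: vr[C=551680/81631 E=4346880/523633] → run C
t=20: vr[C=3268096/408155 E=4346880/523633] → run C
t=21: vr[E=4346880/523633] → run E
t=22: (idle)
t=23: (idle)
t=24: (idle)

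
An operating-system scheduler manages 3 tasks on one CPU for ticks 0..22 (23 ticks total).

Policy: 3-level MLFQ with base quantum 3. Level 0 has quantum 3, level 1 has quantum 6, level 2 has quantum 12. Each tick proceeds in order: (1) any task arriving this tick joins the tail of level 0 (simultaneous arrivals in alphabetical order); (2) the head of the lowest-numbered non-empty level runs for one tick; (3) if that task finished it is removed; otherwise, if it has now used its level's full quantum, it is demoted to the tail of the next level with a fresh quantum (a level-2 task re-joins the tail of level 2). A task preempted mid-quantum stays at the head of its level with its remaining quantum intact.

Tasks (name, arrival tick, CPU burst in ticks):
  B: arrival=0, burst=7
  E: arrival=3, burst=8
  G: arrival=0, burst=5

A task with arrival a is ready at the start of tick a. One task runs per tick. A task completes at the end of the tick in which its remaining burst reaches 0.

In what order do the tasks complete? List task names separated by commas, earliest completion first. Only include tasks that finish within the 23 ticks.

t=0: L0/L1/L2 = BG/-/- → run B
t=1: L0/L1/L2 = BG/-/- → run B
t=2: L0/L1/L2 = BG/-/- → run B
t=3: L0/L1/L2 = GE/B/- → run G
t=4: L0/L1/L2 = GE/B/- → run G
t=5: L0/L1/L2 = GE/B/- → run G
t=6: L0/L1/L2 = E/BG/- → run E
t=7: L0/L1/L2 = E/BG/- → run E
t=8: L0/L1/L2 = E/BG/- → run E
t=9: L0/L1/L2 = -/BGE/- → run B
t=10: L0/L1/L2 = -/BGE/- → run B
t=11: L0/L1/L2 = -/BGE/- → run B
t=12: L0/L1/L2 = -/BGE/- → run B
t=13: L0/L1/L2 = -/GE/- → run G
t=14: L0/L1/L2 = -/GE/- → run G
t=15: L0/L1/L2 = -/E/- → run E
t=16: L0/L1/L2 = -/E/- → run E
t=17: L0/L1/L2 = -/E/- → run E
t=18: L0/L1/L2 = -/E/- → run E
t=19: L0/L1/L2 = -/E/- → run E
t=20: (idle)
t=21: (idle)
t=22: (idle)

completion order = B, G, E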